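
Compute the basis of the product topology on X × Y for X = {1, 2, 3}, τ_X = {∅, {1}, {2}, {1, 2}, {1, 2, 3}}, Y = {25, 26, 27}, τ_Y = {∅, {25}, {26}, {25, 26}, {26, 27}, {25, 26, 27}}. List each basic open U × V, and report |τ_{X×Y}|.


Basis B = {∅ × ∅, {1} × {25}, {1} × {26}, {2} × {25}, {2} × {26}, {1} × {25, 26}, {1, 2} × {25}, {1} × {26, 27}, {1, 2} × {26}, {2} × {25, 26}, {2} × {26, 27}, {1} × {25, 26, 27}, {1, 2, 3} × {25}, {1, 2, 3} × {26}, {2} × {25, 26, 27}, {1, 2} × {25, 26}, {1, 2} × {26, 27}, {1, 2} × {25, 26, 27}, {1, 2, 3} × {25, 26}, {1, 2, 3} × {26, 27}, {1, 2, 3} × {25, 26, 27}}; |τ_{X×Y}| = 70.

Enumerate products U × V with U ∈ τ_X, V ∈ τ_Y (deduplicated):
  ∅ × ∅ = {} (∅)
  {1} × {25} = {(1,25)}
  {1} × {26} = {(1,26)}
  {2} × {25} = {(2,25)}
  {2} × {26} = {(2,26)}
  {1} × {25, 26} = {(1,25), (1,26)}
  {1, 2} × {25} = {(1,25), (2,25)}
  {1} × {26, 27} = {(1,26), (1,27)}
  {1, 2} × {26} = {(1,26), (2,26)}
  {2} × {25, 26} = {(2,25), (2,26)}
  {2} × {26, 27} = {(2,26), (2,27)}
  {1} × {25, 26, 27} = {(1,25), (1,26), (1,27)}
  {1, 2, 3} × {25} = {(1,25), (2,25), (3,25)}
  {1, 2, 3} × {26} = {(1,26), (2,26), (3,26)}
  {2} × {25, 26, 27} = {(2,25), (2,26), (2,27)}
  {1, 2} × {25, 26} = {(1,25), (1,26), (2,25), (2,26)}
  {1, 2} × {26, 27} = {(1,26), (1,27), (2,26), (2,27)}
  {1, 2} × {25, 26, 27} = {(1,25), (1,26), (1,27), (2,25), (2,26), (2,27)}
  {1, 2, 3} × {25, 26} = {(1,25), (1,26), (2,25), (2,26), (3,25), (3,26)}
  {1, 2, 3} × {26, 27} = {(1,26), (1,27), (2,26), (2,27), (3,26), (3,27)}
  {1, 2, 3} × {25, 26, 27} = {(1,25), (1,26), (1,27), (2,25), (2,26), (2,27), (3,25), (3,26), (3,27)}
These 21 distinct sets form the basis B.
Close under arbitrary unions to get τ_{X×Y}; counting gives |τ_{X×Y}| = 70.


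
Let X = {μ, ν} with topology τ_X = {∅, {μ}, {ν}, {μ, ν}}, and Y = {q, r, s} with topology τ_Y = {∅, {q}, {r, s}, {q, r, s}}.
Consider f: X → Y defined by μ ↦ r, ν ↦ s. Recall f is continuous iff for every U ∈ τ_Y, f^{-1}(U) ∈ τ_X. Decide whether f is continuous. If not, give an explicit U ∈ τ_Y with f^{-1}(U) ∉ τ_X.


f IS continuous.

Compute f^{-1}(U) for each U ∈ τ_Y:
  U = ∅: f^{-1}(U) = ∅ ∈ τ_X ✓.
  U = {q}: f^{-1}(U) = ∅ ∈ τ_X ✓.
  U = {r, s}: f^{-1}(U) = {μ, ν} ∈ τ_X ✓.
  U = {q, r, s}: f^{-1}(U) = {μ, ν} ∈ τ_X ✓.
Every preimage lies in τ_X, so f IS continuous.


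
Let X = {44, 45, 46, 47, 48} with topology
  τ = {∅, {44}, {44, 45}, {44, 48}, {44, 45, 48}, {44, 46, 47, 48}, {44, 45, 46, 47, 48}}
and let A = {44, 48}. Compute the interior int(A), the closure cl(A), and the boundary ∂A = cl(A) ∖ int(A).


int(A) = {44, 48}, cl(A) = {44, 45, 46, 47, 48}, ∂A = {45, 46, 47}.

Closed sets in (X, τ) are complements of opens:
  closed(X, τ) = {∅, {45}, {46, 47}, {45, 46, 47}, {46, 47, 48}, {45, 46, 47, 48}, {44, 45, 46, 47, 48}}.
int(A) = ⋃ {U ∈ τ : U ⊆ A}. Opens contained in A: ∅, {44}, {44, 48}.
Taking the union of these: int(A) = {44, 48}.
cl(A) = ⋂ {C closed : A ⊆ C}. Closed sets containing A: {44, 45, 46, 47, 48}.
Intersecting these: cl(A) = {44, 45, 46, 47, 48}.
∂A = cl(A) ∖ int(A) = {44, 45, 46, 47, 48} ∖ {44, 48} = {45, 46, 47}.


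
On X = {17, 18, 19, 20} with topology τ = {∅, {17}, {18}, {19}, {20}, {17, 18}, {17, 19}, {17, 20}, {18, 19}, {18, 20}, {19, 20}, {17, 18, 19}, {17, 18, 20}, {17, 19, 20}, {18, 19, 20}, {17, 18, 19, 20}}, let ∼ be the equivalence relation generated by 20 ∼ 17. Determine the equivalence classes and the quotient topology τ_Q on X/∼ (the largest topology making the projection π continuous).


X/∼ = {[17=20], [18], [19]}; |τ_Q| = 8.

Equivalence classes: [17=20], [18], [19].
Quotient map π: X → X/∼ sends 17 ↦ [17=20], 18 ↦ [18], 19 ↦ [19], 20 ↦ [17=20].
For each subset V ⊆ X/∼, compute π^{-1}(V) ⊆ X and check whether π^{-1}(V) ∈ τ. V is open in τ_Q iff π^{-1}(V) ∈ τ.
  V = {}: π^{-1}(V) = ∅ ∈ τ ✓.
  V = {[17=20]}: π^{-1}(V) = {17, 20} ∈ τ ✓.
  V = {[18]}: π^{-1}(V) = {18} ∈ τ ✓.
  V = {[17=20], [18]}: π^{-1}(V) = {17, 18, 20} ∈ τ ✓.
  V = {[19]}: π^{-1}(V) = {19} ∈ τ ✓.
  V = {[17=20], [19]}: π^{-1}(V) = {17, 19, 20} ∈ τ ✓.
  V = {[18], [19]}: π^{-1}(V) = {18, 19} ∈ τ ✓.
  V = {[17=20], [18], [19]}: π^{-1}(V) = {17, 18, 19, 20} ∈ τ ✓.
Open sets in the quotient: τ_Q = {{}, {[17=20]}, {[18]}, {[17=20], [18]}, {[19]}, {[17=20], [19]}, {[18], [19]}, {[17=20], [18], [19]}} (8 elements).


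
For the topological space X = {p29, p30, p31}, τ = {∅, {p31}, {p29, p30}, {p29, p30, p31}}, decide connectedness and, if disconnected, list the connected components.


(X, τ) is disconnected; components = [{p31}, {p29, p30}].

Find clopen sets (U ∈ τ with X ∖ U ∈ τ):
  U = ∅, X ∖ U = {p29, p30, p31} — both open, so U is clopen.
  U = {p31}, X ∖ U = {p29, p30} — both open, so U is clopen.
  U = {p29, p30}, X ∖ U = {p31} — both open, so U is clopen.
  U = {p29, p30, p31}, X ∖ U = ∅ — both open, so U is clopen.
Nontrivial clopen(s) exist: e.g. {p29, p30}. So (X, τ) is disconnected.
Compute connected components by grouping points that agree on all clopens:
  component: {p31}
  component: {p29, p30}


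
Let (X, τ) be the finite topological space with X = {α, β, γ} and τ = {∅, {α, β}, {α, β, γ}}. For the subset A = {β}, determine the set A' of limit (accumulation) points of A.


A' = {α, γ}

For each x ∈ X, list the open sets U ∈ τ with x ∈ U, then check whether U ∩ (A ∖ {x}) ≠ ∅ for every such U.
  x = α: opens ∋ x are {α, β}, {α, β, γ}; each meets A ∖ {α}, so x IS a limit point.
  x = β: open {α, β} ∋ x has {α, β} ∩ (A ∖ {β}) = ∅, so x is NOT a limit point.
  x = γ: opens ∋ x are {α, β, γ}; each meets A ∖ {γ}, so x IS a limit point.
Collecting: A' = {α, γ}.


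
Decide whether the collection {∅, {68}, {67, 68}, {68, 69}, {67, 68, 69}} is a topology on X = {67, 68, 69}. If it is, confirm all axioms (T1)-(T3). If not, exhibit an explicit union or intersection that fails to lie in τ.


τ IS a topology on X.

Axiom (T1): ∅ ∈ τ? Yes; X ∈ τ? Yes.
Axiom (T2/T3): check pairwise unions and intersections of members of τ.
All pairwise intersections and unions checked — each lies in τ. Therefore τ satisfies (T1), (T2), (T3): it IS a topology on X.


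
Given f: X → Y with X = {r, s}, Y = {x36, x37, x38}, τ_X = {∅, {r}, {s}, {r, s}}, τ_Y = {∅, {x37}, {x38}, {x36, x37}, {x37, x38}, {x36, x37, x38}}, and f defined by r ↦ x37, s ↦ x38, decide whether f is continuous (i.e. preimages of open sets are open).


f IS continuous.

Compute f^{-1}(U) for each U ∈ τ_Y:
  U = ∅: f^{-1}(U) = ∅ ∈ τ_X ✓.
  U = {x37}: f^{-1}(U) = {r} ∈ τ_X ✓.
  U = {x38}: f^{-1}(U) = {s} ∈ τ_X ✓.
  U = {x36, x37}: f^{-1}(U) = {r} ∈ τ_X ✓.
  U = {x37, x38}: f^{-1}(U) = {r, s} ∈ τ_X ✓.
  U = {x36, x37, x38}: f^{-1}(U) = {r, s} ∈ τ_X ✓.
Every preimage lies in τ_X, so f IS continuous.


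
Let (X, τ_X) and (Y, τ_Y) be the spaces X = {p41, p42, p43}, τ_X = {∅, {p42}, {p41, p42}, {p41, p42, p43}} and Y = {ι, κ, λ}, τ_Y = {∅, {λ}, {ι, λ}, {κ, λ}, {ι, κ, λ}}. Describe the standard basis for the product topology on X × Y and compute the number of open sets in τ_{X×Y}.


Basis B = {∅ × ∅, {p42} × {λ}, {p41, p42} × {λ}, {p42} × {ι, λ}, {p42} × {κ, λ}, {p41, p42, p43} × {λ}, {p42} × {ι, κ, λ}, {p41, p42} × {ι, λ}, {p41, p42} × {κ, λ}, {p41, p42} × {ι, κ, λ}, {p41, p42, p43} × {ι, λ}, {p41, p42, p43} × {κ, λ}, {p41, p42, p43} × {ι, κ, λ}}; |τ_{X×Y}| = 30.

Enumerate products U × V with U ∈ τ_X, V ∈ τ_Y (deduplicated):
  ∅ × ∅ = {} (∅)
  {p42} × {λ} = {(p42,λ)}
  {p41, p42} × {λ} = {(p41,λ), (p42,λ)}
  {p42} × {ι, λ} = {(p42,ι), (p42,λ)}
  {p42} × {κ, λ} = {(p42,κ), (p42,λ)}
  {p41, p42, p43} × {λ} = {(p41,λ), (p42,λ), (p43,λ)}
  {p42} × {ι, κ, λ} = {(p42,ι), (p42,κ), (p42,λ)}
  {p41, p42} × {ι, λ} = {(p41,ι), (p41,λ), (p42,ι), (p42,λ)}
  {p41, p42} × {κ, λ} = {(p41,κ), (p41,λ), (p42,κ), (p42,λ)}
  {p41, p42} × {ι, κ, λ} = {(p41,ι), (p41,κ), (p41,λ), (p42,ι), (p42,κ), (p42,λ)}
  {p41, p42, p43} × {ι, λ} = {(p41,ι), (p41,λ), (p42,ι), (p42,λ), (p43,ι), (p43,λ)}
  {p41, p42, p43} × {κ, λ} = {(p41,κ), (p41,λ), (p42,κ), (p42,λ), (p43,κ), (p43,λ)}
  {p41, p42, p43} × {ι, κ, λ} = {(p41,ι), (p41,κ), (p41,λ), (p42,ι), (p42,κ), (p42,λ), (p43,ι), (p43,κ), (p43,λ)}
These 13 distinct sets form the basis B.
Close under arbitrary unions to get τ_{X×Y}; counting gives |τ_{X×Y}| = 30.


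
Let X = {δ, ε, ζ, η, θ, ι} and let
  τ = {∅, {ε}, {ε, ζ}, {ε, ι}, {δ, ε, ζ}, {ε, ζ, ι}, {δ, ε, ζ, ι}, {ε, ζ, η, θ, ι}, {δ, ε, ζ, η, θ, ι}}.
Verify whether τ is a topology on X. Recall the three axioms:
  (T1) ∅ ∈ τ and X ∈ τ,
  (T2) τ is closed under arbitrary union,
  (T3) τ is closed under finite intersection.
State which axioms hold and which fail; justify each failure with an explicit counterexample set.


τ IS a topology on X.

Axiom (T1): ∅ ∈ τ? Yes; X ∈ τ? Yes.
Axiom (T2/T3): check pairwise unions and intersections of members of τ.
All pairwise intersections and unions checked — each lies in τ. Therefore τ satisfies (T1), (T2), (T3): it IS a topology on X.


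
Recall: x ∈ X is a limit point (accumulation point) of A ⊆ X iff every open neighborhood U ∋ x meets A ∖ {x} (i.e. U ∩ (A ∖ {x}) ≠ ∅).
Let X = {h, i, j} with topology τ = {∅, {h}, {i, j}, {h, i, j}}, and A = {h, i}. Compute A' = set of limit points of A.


A' = {j}

For each x ∈ X, list the open sets U ∈ τ with x ∈ U, then check whether U ∩ (A ∖ {x}) ≠ ∅ for every such U.
  x = h: open {h} ∋ x has {h} ∩ (A ∖ {h}) = ∅, so x is NOT a limit point.
  x = i: open {i, j} ∋ x has {i, j} ∩ (A ∖ {i}) = ∅, so x is NOT a limit point.
  x = j: opens ∋ x are {i, j}, {h, i, j}; each meets A ∖ {j}, so x IS a limit point.
Collecting: A' = {j}.


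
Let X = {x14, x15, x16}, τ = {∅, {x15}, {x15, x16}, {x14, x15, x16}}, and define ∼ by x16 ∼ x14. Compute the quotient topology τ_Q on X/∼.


X/∼ = {[x14=x16], [x15]}; |τ_Q| = 3.

Equivalence classes: [x14=x16], [x15].
Quotient map π: X → X/∼ sends x14 ↦ [x14=x16], x15 ↦ [x15], x16 ↦ [x14=x16].
For each subset V ⊆ X/∼, compute π^{-1}(V) ⊆ X and check whether π^{-1}(V) ∈ τ. V is open in τ_Q iff π^{-1}(V) ∈ τ.
  V = {}: π^{-1}(V) = ∅ ∈ τ ✓.
  V = {[x14=x16]}: π^{-1}(V) = {x14, x16} ∉ τ ✗.
  V = {[x15]}: π^{-1}(V) = {x15} ∈ τ ✓.
  V = {[x14=x16], [x15]}: π^{-1}(V) = {x14, x15, x16} ∈ τ ✓.
Open sets in the quotient: τ_Q = {{}, {[x15]}, {[x14=x16], [x15]}} (3 elements).


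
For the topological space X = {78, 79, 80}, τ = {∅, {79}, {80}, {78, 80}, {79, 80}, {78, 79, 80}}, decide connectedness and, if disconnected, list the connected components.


(X, τ) is disconnected; components = [{79}, {78, 80}].

Find clopen sets (U ∈ τ with X ∖ U ∈ τ):
  U = ∅, X ∖ U = {78, 79, 80} — both open, so U is clopen.
  U = {79}, X ∖ U = {78, 80} — both open, so U is clopen.
  U = {78, 80}, X ∖ U = {79} — both open, so U is clopen.
  U = {78, 79, 80}, X ∖ U = ∅ — both open, so U is clopen.
Nontrivial clopen(s) exist: e.g. {78, 80}. So (X, τ) is disconnected.
Compute connected components by grouping points that agree on all clopens:
  component: {79}
  component: {78, 80}


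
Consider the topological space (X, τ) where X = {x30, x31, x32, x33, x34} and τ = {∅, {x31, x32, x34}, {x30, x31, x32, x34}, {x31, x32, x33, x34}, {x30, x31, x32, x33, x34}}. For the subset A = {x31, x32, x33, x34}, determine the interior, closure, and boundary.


int(A) = {x31, x32, x33, x34}, cl(A) = {x30, x31, x32, x33, x34}, ∂A = {x30}.

Closed sets in (X, τ) are complements of opens:
  closed(X, τ) = {∅, {x30}, {x33}, {x30, x33}, {x30, x31, x32, x33, x34}}.
int(A) = ⋃ {U ∈ τ : U ⊆ A}. Opens contained in A: ∅, {x31, x32, x34}, {x31, x32, x33, x34}.
Taking the union of these: int(A) = {x31, x32, x33, x34}.
cl(A) = ⋂ {C closed : A ⊆ C}. Closed sets containing A: {x30, x31, x32, x33, x34}.
Intersecting these: cl(A) = {x30, x31, x32, x33, x34}.
∂A = cl(A) ∖ int(A) = {x30, x31, x32, x33, x34} ∖ {x31, x32, x33, x34} = {x30}.


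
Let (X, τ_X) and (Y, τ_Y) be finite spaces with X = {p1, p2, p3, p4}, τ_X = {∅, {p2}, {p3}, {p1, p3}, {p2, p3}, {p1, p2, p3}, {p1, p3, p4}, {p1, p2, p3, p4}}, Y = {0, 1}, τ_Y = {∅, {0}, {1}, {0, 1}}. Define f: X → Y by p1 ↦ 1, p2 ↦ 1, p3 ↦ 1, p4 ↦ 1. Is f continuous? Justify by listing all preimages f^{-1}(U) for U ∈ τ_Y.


f IS continuous.

Compute f^{-1}(U) for each U ∈ τ_Y:
  U = ∅: f^{-1}(U) = ∅ ∈ τ_X ✓.
  U = {0}: f^{-1}(U) = ∅ ∈ τ_X ✓.
  U = {1}: f^{-1}(U) = {p1, p2, p3, p4} ∈ τ_X ✓.
  U = {0, 1}: f^{-1}(U) = {p1, p2, p3, p4} ∈ τ_X ✓.
Every preimage lies in τ_X, so f IS continuous.


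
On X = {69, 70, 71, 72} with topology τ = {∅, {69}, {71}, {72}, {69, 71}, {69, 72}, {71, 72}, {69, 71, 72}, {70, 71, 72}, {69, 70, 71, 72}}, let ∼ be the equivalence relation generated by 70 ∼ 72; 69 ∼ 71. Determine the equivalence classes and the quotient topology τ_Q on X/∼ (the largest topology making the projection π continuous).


X/∼ = {[69=71], [70=72]}; |τ_Q| = 3.

Equivalence classes: [69=71], [70=72].
Quotient map π: X → X/∼ sends 69 ↦ [69=71], 70 ↦ [70=72], 71 ↦ [69=71], 72 ↦ [70=72].
For each subset V ⊆ X/∼, compute π^{-1}(V) ⊆ X and check whether π^{-1}(V) ∈ τ. V is open in τ_Q iff π^{-1}(V) ∈ τ.
  V = {}: π^{-1}(V) = ∅ ∈ τ ✓.
  V = {[69=71]}: π^{-1}(V) = {69, 71} ∈ τ ✓.
  V = {[70=72]}: π^{-1}(V) = {70, 72} ∉ τ ✗.
  V = {[69=71], [70=72]}: π^{-1}(V) = {69, 70, 71, 72} ∈ τ ✓.
Open sets in the quotient: τ_Q = {{}, {[69=71]}, {[69=71], [70=72]}} (3 elements).


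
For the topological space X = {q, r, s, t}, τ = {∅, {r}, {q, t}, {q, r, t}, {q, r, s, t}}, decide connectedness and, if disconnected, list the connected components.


(X, τ) is connected.

Find clopen sets (U ∈ τ with X ∖ U ∈ τ):
  U = ∅, X ∖ U = {q, r, s, t} — both open, so U is clopen.
  U = {q, r, s, t}, X ∖ U = ∅ — both open, so U is clopen.
Only trivial clopens (∅ and X) exist, so (X, τ) is connected.
Compute connected components by grouping points that agree on all clopens:
  component: {q, r, s, t}


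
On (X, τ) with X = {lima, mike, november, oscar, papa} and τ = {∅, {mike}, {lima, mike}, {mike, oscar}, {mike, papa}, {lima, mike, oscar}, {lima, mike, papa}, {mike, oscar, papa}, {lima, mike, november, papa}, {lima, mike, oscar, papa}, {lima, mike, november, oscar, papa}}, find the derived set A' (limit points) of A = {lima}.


A' = {november}

For each x ∈ X, list the open sets U ∈ τ with x ∈ U, then check whether U ∩ (A ∖ {x}) ≠ ∅ for every such U.
  x = lima: open {lima, mike} ∋ x has {lima, mike} ∩ (A ∖ {lima}) = ∅, so x is NOT a limit point.
  x = mike: open {mike} ∋ x has {mike} ∩ (A ∖ {mike}) = ∅, so x is NOT a limit point.
  x = november: opens ∋ x are {lima, mike, november, papa}, {lima, mike, november, oscar, papa}; each meets A ∖ {november}, so x IS a limit point.
  x = oscar: open {mike, oscar} ∋ x has {mike, oscar} ∩ (A ∖ {oscar}) = ∅, so x is NOT a limit point.
  x = papa: open {mike, papa} ∋ x has {mike, papa} ∩ (A ∖ {papa}) = ∅, so x is NOT a limit point.
Collecting: A' = {november}.


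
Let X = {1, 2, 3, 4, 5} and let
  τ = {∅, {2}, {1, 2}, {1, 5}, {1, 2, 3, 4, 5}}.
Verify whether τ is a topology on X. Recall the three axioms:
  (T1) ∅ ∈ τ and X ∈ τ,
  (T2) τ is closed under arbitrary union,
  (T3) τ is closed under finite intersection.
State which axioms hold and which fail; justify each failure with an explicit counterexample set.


τ is NOT a topology on X.

Axiom (T1): ∅ ∈ τ? Yes; X ∈ τ? Yes.
Axiom (T2/T3): check pairwise unions and intersections of members of τ.
Counterexample for (T2): {2} ∪ {1, 5} = {1, 2, 5} ∉ τ. Therefore τ is NOT a topology.


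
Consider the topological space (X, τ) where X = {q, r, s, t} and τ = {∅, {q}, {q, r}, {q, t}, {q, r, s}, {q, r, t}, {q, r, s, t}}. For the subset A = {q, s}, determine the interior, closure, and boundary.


int(A) = {q}, cl(A) = {q, r, s, t}, ∂A = {r, s, t}.

Closed sets in (X, τ) are complements of opens:
  closed(X, τ) = {∅, {s}, {t}, {r, s}, {s, t}, {r, s, t}, {q, r, s, t}}.
int(A) = ⋃ {U ∈ τ : U ⊆ A}. Opens contained in A: ∅, {q}.
Taking the union of these: int(A) = {q}.
cl(A) = ⋂ {C closed : A ⊆ C}. Closed sets containing A: {q, r, s, t}.
Intersecting these: cl(A) = {q, r, s, t}.
∂A = cl(A) ∖ int(A) = {q, r, s, t} ∖ {q} = {r, s, t}.


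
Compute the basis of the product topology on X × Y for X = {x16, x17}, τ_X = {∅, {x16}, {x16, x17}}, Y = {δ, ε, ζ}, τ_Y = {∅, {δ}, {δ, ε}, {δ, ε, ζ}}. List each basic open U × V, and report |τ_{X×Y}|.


Basis B = {∅ × ∅, {x16} × {δ}, {x16} × {δ, ε}, {x16, x17} × {δ}, {x16} × {δ, ε, ζ}, {x16, x17} × {δ, ε}, {x16, x17} × {δ, ε, ζ}}; |τ_{X×Y}| = 10.

Enumerate products U × V with U ∈ τ_X, V ∈ τ_Y (deduplicated):
  ∅ × ∅ = {} (∅)
  {x16} × {δ} = {(x16,δ)}
  {x16} × {δ, ε} = {(x16,δ), (x16,ε)}
  {x16, x17} × {δ} = {(x16,δ), (x17,δ)}
  {x16} × {δ, ε, ζ} = {(x16,δ), (x16,ε), (x16,ζ)}
  {x16, x17} × {δ, ε} = {(x16,δ), (x16,ε), (x17,δ), (x17,ε)}
  {x16, x17} × {δ, ε, ζ} = {(x16,δ), (x16,ε), (x16,ζ), (x17,δ), (x17,ε), (x17,ζ)}
These 7 distinct sets form the basis B.
Close under arbitrary unions to get τ_{X×Y}; counting gives |τ_{X×Y}| = 10.


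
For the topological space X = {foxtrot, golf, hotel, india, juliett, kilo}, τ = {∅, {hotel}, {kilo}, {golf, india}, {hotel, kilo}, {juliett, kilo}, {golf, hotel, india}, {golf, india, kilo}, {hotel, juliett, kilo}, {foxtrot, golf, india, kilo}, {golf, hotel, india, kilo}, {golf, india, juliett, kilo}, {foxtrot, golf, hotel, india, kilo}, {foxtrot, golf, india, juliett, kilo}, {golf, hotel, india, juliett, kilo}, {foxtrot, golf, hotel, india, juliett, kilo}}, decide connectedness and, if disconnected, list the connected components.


(X, τ) is disconnected; components = [{hotel}, {foxtrot, golf, india, juliett, kilo}].

Find clopen sets (U ∈ τ with X ∖ U ∈ τ):
  U = ∅, X ∖ U = {foxtrot, golf, hotel, india, juliett, kilo} — both open, so U is clopen.
  U = {hotel}, X ∖ U = {foxtrot, golf, india, juliett, kilo} — both open, so U is clopen.
  U = {foxtrot, golf, india, juliett, kilo}, X ∖ U = {hotel} — both open, so U is clopen.
  U = {foxtrot, golf, hotel, india, juliett, kilo}, X ∖ U = ∅ — both open, so U is clopen.
Nontrivial clopen(s) exist: e.g. {hotel}. So (X, τ) is disconnected.
Compute connected components by grouping points that agree on all clopens:
  component: {hotel}
  component: {foxtrot, golf, india, juliett, kilo}


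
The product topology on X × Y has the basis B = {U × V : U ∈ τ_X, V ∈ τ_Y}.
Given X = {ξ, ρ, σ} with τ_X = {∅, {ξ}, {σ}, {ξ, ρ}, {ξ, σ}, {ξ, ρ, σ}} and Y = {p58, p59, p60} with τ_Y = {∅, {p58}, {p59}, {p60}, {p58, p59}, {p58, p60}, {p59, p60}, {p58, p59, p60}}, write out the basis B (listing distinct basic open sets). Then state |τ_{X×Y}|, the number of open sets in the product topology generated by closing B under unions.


Basis B = {∅ × ∅, {ξ} × {p58}, {ξ} × {p59}, {ξ} × {p60}, {σ} × {p58}, {σ} × {p59}, {σ} × {p60}, {ξ} × {p58, p59}, {ξ} × {p58, p60}, {ξ, ρ} × {p58}, {ξ, σ} × {p58}, {ξ} × {p59, p60}, {ξ, ρ} × {p59}, {ξ, σ} × {p59}, {ξ, ρ} × {p60}, {ξ, σ} × {p60}, {σ} × {p58, p59}, {σ} × {p58, p60}, {σ} × {p59, p60}, {ξ} × {p58, p59, p60}, {ξ, ρ, σ} × {p58}, {ξ, ρ, σ} × {p59}, {ξ, ρ, σ} × {p60}, {σ} × {p58, p59, p60}, {ξ, ρ} × {p58, p59}, {ξ, σ} × {p58, p59}, {ξ, ρ} × {p58, p60}, {ξ, σ} × {p58, p60}, {ξ, ρ} × {p59, p60}, {ξ, σ} × {p59, p60}, {ξ, ρ} × {p58, p59, p60}, {ξ, σ} × {p58, p59, p60}, {ξ, ρ, σ} × {p58, p59}, {ξ, ρ, σ} × {p58, p60}, {ξ, ρ, σ} × {p59, p60}, {ξ, ρ, σ} × {p58, p59, p60}}; |τ_{X×Y}| = 216.

Enumerate products U × V with U ∈ τ_X, V ∈ τ_Y (deduplicated):
  ∅ × ∅ = {} (∅)
  {ξ} × {p58} = {(ξ,p58)}
  {ξ} × {p59} = {(ξ,p59)}
  {ξ} × {p60} = {(ξ,p60)}
  {σ} × {p58} = {(σ,p58)}
  {σ} × {p59} = {(σ,p59)}
  {σ} × {p60} = {(σ,p60)}
  {ξ} × {p58, p59} = {(ξ,p58), (ξ,p59)}
  {ξ} × {p58, p60} = {(ξ,p58), (ξ,p60)}
  {ξ, ρ} × {p58} = {(ξ,p58), (ρ,p58)}
  {ξ, σ} × {p58} = {(ξ,p58), (σ,p58)}
  {ξ} × {p59, p60} = {(ξ,p59), (ξ,p60)}
  {ξ, ρ} × {p59} = {(ξ,p59), (ρ,p59)}
  {ξ, σ} × {p59} = {(ξ,p59), (σ,p59)}
  {ξ, ρ} × {p60} = {(ξ,p60), (ρ,p60)}
  {ξ, σ} × {p60} = {(ξ,p60), (σ,p60)}
  {σ} × {p58, p59} = {(σ,p58), (σ,p59)}
  {σ} × {p58, p60} = {(σ,p58), (σ,p60)}
  {σ} × {p59, p60} = {(σ,p59), (σ,p60)}
  {ξ} × {p58, p59, p60} = {(ξ,p58), (ξ,p59), (ξ,p60)}
  {ξ, ρ, σ} × {p58} = {(ξ,p58), (ρ,p58), (σ,p58)}
  {ξ, ρ, σ} × {p59} = {(ξ,p59), (ρ,p59), (σ,p59)}
  {ξ, ρ, σ} × {p60} = {(ξ,p60), (ρ,p60), (σ,p60)}
  {σ} × {p58, p59, p60} = {(σ,p58), (σ,p59), (σ,p60)}
  {ξ, ρ} × {p58, p59} = {(ξ,p58), (ξ,p59), (ρ,p58), (ρ,p59)}
  {ξ, σ} × {p58, p59} = {(ξ,p58), (ξ,p59), (σ,p58), (σ,p59)}
  {ξ, ρ} × {p58, p60} = {(ξ,p58), (ξ,p60), (ρ,p58), (ρ,p60)}
  {ξ, σ} × {p58, p60} = {(ξ,p58), (ξ,p60), (σ,p58), (σ,p60)}
  {ξ, ρ} × {p59, p60} = {(ξ,p59), (ξ,p60), (ρ,p59), (ρ,p60)}
  {ξ, σ} × {p59, p60} = {(ξ,p59), (ξ,p60), (σ,p59), (σ,p60)}
  {ξ, ρ} × {p58, p59, p60} = {(ξ,p58), (ξ,p59), (ξ,p60), (ρ,p58), (ρ,p59), (ρ,p60)}
  {ξ, σ} × {p58, p59, p60} = {(ξ,p58), (ξ,p59), (ξ,p60), (σ,p58), (σ,p59), (σ,p60)}
  {ξ, ρ, σ} × {p58, p59} = {(ξ,p58), (ξ,p59), (ρ,p58), (ρ,p59), (σ,p58), (σ,p59)}
  {ξ, ρ, σ} × {p58, p60} = {(ξ,p58), (ξ,p60), (ρ,p58), (ρ,p60), (σ,p58), (σ,p60)}
  {ξ, ρ, σ} × {p59, p60} = {(ξ,p59), (ξ,p60), (ρ,p59), (ρ,p60), (σ,p59), (σ,p60)}
  {ξ, ρ, σ} × {p58, p59, p60} = {(ξ,p58), (ξ,p59), (ξ,p60), (ρ,p58), (ρ,p59), (ρ,p60), (σ,p58), (σ,p59), (σ,p60)}
These 36 distinct sets form the basis B.
Close under arbitrary unions to get τ_{X×Y}; counting gives |τ_{X×Y}| = 216.


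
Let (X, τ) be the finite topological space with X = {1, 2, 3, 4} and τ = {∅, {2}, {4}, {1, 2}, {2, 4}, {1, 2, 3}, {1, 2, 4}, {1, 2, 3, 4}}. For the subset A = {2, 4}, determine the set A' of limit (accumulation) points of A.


A' = {1, 3}

For each x ∈ X, list the open sets U ∈ τ with x ∈ U, then check whether U ∩ (A ∖ {x}) ≠ ∅ for every such U.
  x = 1: opens ∋ x are {1, 2}, {1, 2, 3}, {1, 2, 4}, {1, 2, 3, 4}; each meets A ∖ {1}, so x IS a limit point.
  x = 2: open {2} ∋ x has {2} ∩ (A ∖ {2}) = ∅, so x is NOT a limit point.
  x = 3: opens ∋ x are {1, 2, 3}, {1, 2, 3, 4}; each meets A ∖ {3}, so x IS a limit point.
  x = 4: open {4} ∋ x has {4} ∩ (A ∖ {4}) = ∅, so x is NOT a limit point.
Collecting: A' = {1, 3}.


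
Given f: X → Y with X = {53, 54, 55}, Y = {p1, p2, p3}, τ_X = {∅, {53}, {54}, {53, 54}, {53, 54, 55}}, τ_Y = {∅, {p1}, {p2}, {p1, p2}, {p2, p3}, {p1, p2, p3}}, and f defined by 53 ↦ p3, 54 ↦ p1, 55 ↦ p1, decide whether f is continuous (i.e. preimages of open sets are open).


f is NOT continuous.

Compute f^{-1}(U) for each U ∈ τ_Y:
  U = ∅: f^{-1}(U) = ∅ ∈ τ_X ✓.
  U = {p1}: f^{-1}(U) = {54, 55} ∉ τ_X ✗.
  U = {p2}: f^{-1}(U) = ∅ ∈ τ_X ✓.
  U = {p1, p2}: f^{-1}(U) = {54, 55} ∉ τ_X ✗.
  U = {p2, p3}: f^{-1}(U) = {53} ∈ τ_X ✓.
  U = {p1, p2, p3}: f^{-1}(U) = {53, 54, 55} ∈ τ_X ✓.
Found U = {p1} with f^{-1}(U) = {54, 55} not in τ_X. Therefore f is NOT continuous.


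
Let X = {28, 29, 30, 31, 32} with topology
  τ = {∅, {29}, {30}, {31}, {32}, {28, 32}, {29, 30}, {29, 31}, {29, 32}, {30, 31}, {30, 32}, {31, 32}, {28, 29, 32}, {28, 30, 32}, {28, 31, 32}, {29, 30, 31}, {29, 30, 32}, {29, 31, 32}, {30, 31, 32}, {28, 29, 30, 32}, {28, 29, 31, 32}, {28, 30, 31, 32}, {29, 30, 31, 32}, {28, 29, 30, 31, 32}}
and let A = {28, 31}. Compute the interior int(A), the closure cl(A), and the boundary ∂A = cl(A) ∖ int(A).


int(A) = {31}, cl(A) = {28, 31}, ∂A = {28}.

Closed sets in (X, τ) are complements of opens:
  closed(X, τ) = {∅, {28}, {29}, {30}, {31}, {28, 29}, {28, 30}, {28, 31}, {28, 32}, {29, 30}, {29, 31}, {30, 31}, {28, 29, 30}, {28, 29, 31}, {28, 29, 32}, {28, 30, 31}, {28, 30, 32}, {28, 31, 32}, {29, 30, 31}, {28, 29, 30, 31}, {28, 29, 30, 32}, {28, 29, 31, 32}, {28, 30, 31, 32}, {28, 29, 30, 31, 32}}.
int(A) = ⋃ {U ∈ τ : U ⊆ A}. Opens contained in A: ∅, {31}.
Taking the union of these: int(A) = {31}.
cl(A) = ⋂ {C closed : A ⊆ C}. Closed sets containing A: {28, 31}, {28, 29, 31}, {28, 30, 31}, {28, 31, 32}, {28, 29, 30, 31}, {28, 29, 31, 32}, {28, 30, 31, 32}, {28, 29, 30, 31, 32}.
Intersecting these: cl(A) = {28, 31}.
∂A = cl(A) ∖ int(A) = {28, 31} ∖ {31} = {28}.


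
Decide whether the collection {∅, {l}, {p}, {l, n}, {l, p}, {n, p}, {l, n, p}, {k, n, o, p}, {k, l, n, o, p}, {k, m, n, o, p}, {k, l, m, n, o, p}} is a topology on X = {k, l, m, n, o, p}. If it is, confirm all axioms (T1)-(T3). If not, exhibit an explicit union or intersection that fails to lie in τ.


τ is NOT a topology on X.

Axiom (T1): ∅ ∈ τ? Yes; X ∈ τ? Yes.
Axiom (T2/T3): check pairwise unions and intersections of members of τ.
Counterexample for (T3): {l, n} ∩ {n, p} = {n} ∉ τ. Therefore τ is NOT a topology.


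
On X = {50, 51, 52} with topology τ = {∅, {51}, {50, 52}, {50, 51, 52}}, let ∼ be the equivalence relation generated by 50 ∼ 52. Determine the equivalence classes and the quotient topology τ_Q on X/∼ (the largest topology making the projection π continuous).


X/∼ = {[50=52], [51]}; |τ_Q| = 4.

Equivalence classes: [50=52], [51].
Quotient map π: X → X/∼ sends 50 ↦ [50=52], 51 ↦ [51], 52 ↦ [50=52].
For each subset V ⊆ X/∼, compute π^{-1}(V) ⊆ X and check whether π^{-1}(V) ∈ τ. V is open in τ_Q iff π^{-1}(V) ∈ τ.
  V = {}: π^{-1}(V) = ∅ ∈ τ ✓.
  V = {[50=52]}: π^{-1}(V) = {50, 52} ∈ τ ✓.
  V = {[51]}: π^{-1}(V) = {51} ∈ τ ✓.
  V = {[50=52], [51]}: π^{-1}(V) = {50, 51, 52} ∈ τ ✓.
Open sets in the quotient: τ_Q = {{}, {[50=52]}, {[51]}, {[50=52], [51]}} (4 elements).


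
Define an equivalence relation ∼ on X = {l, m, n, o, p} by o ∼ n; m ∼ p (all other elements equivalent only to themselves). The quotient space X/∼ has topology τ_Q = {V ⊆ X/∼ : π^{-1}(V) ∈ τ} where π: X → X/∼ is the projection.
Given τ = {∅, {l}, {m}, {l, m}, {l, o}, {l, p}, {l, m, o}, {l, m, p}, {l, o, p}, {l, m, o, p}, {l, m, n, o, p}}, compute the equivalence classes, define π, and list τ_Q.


X/∼ = {[l], [m=p], [n=o]}; |τ_Q| = 4.

Equivalence classes: [l], [m=p], [n=o].
Quotient map π: X → X/∼ sends l ↦ [l], m ↦ [m=p], n ↦ [n=o], o ↦ [n=o], p ↦ [m=p].
For each subset V ⊆ X/∼, compute π^{-1}(V) ⊆ X and check whether π^{-1}(V) ∈ τ. V is open in τ_Q iff π^{-1}(V) ∈ τ.
  V = {}: π^{-1}(V) = ∅ ∈ τ ✓.
  V = {[l]}: π^{-1}(V) = {l} ∈ τ ✓.
  V = {[m=p]}: π^{-1}(V) = {m, p} ∉ τ ✗.
  V = {[l], [m=p]}: π^{-1}(V) = {l, m, p} ∈ τ ✓.
  V = {[n=o]}: π^{-1}(V) = {n, o} ∉ τ ✗.
  V = {[l], [n=o]}: π^{-1}(V) = {l, n, o} ∉ τ ✗.
  V = {[m=p], [n=o]}: π^{-1}(V) = {m, n, o, p} ∉ τ ✗.
  V = {[l], [m=p], [n=o]}: π^{-1}(V) = {l, m, n, o, p} ∈ τ ✓.
Open sets in the quotient: τ_Q = {{}, {[l]}, {[l], [m=p]}, {[l], [m=p], [n=o]}} (4 elements).


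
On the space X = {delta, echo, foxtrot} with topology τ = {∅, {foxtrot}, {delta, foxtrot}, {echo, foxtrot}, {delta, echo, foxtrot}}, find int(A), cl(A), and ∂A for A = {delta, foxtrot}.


int(A) = {delta, foxtrot}, cl(A) = {delta, echo, foxtrot}, ∂A = {echo}.

Closed sets in (X, τ) are complements of opens:
  closed(X, τ) = {∅, {delta}, {echo}, {delta, echo}, {delta, echo, foxtrot}}.
int(A) = ⋃ {U ∈ τ : U ⊆ A}. Opens contained in A: ∅, {foxtrot}, {delta, foxtrot}.
Taking the union of these: int(A) = {delta, foxtrot}.
cl(A) = ⋂ {C closed : A ⊆ C}. Closed sets containing A: {delta, echo, foxtrot}.
Intersecting these: cl(A) = {delta, echo, foxtrot}.
∂A = cl(A) ∖ int(A) = {delta, echo, foxtrot} ∖ {delta, foxtrot} = {echo}.


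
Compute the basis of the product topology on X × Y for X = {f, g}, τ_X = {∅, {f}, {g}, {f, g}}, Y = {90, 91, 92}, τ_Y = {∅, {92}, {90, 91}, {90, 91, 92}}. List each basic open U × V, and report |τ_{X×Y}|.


Basis B = {∅ × ∅, {f} × {92}, {g} × {92}, {f} × {90, 91}, {f, g} × {92}, {g} × {90, 91}, {f} × {90, 91, 92}, {g} × {90, 91, 92}, {f, g} × {90, 91}, {f, g} × {90, 91, 92}}; |τ_{X×Y}| = 16.

Enumerate products U × V with U ∈ τ_X, V ∈ τ_Y (deduplicated):
  ∅ × ∅ = {} (∅)
  {f} × {92} = {(f,92)}
  {g} × {92} = {(g,92)}
  {f} × {90, 91} = {(f,90), (f,91)}
  {f, g} × {92} = {(f,92), (g,92)}
  {g} × {90, 91} = {(g,90), (g,91)}
  {f} × {90, 91, 92} = {(f,90), (f,91), (f,92)}
  {g} × {90, 91, 92} = {(g,90), (g,91), (g,92)}
  {f, g} × {90, 91} = {(f,90), (f,91), (g,90), (g,91)}
  {f, g} × {90, 91, 92} = {(f,90), (f,91), (f,92), (g,90), (g,91), (g,92)}
These 10 distinct sets form the basis B.
Close under arbitrary unions to get τ_{X×Y}; counting gives |τ_{X×Y}| = 16.


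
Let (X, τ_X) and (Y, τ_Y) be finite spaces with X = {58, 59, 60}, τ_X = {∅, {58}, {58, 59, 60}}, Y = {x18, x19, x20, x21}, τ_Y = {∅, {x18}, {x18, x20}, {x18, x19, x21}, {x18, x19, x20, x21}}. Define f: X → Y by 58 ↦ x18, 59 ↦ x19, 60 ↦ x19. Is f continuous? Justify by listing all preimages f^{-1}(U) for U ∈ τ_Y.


f IS continuous.

Compute f^{-1}(U) for each U ∈ τ_Y:
  U = ∅: f^{-1}(U) = ∅ ∈ τ_X ✓.
  U = {x18}: f^{-1}(U) = {58} ∈ τ_X ✓.
  U = {x18, x20}: f^{-1}(U) = {58} ∈ τ_X ✓.
  U = {x18, x19, x21}: f^{-1}(U) = {58, 59, 60} ∈ τ_X ✓.
  U = {x18, x19, x20, x21}: f^{-1}(U) = {58, 59, 60} ∈ τ_X ✓.
Every preimage lies in τ_X, so f IS continuous.


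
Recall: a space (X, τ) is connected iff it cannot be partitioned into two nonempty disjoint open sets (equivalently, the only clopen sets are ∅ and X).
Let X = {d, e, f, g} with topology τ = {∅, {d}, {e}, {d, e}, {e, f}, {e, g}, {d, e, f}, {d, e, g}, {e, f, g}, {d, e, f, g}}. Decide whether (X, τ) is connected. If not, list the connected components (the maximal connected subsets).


(X, τ) is disconnected; components = [{d}, {e, f, g}].

Find clopen sets (U ∈ τ with X ∖ U ∈ τ):
  U = ∅, X ∖ U = {d, e, f, g} — both open, so U is clopen.
  U = {d}, X ∖ U = {e, f, g} — both open, so U is clopen.
  U = {e, f, g}, X ∖ U = {d} — both open, so U is clopen.
  U = {d, e, f, g}, X ∖ U = ∅ — both open, so U is clopen.
Nontrivial clopen(s) exist: e.g. {e, f, g}. So (X, τ) is disconnected.
Compute connected components by grouping points that agree on all clopens:
  component: {d}
  component: {e, f, g}


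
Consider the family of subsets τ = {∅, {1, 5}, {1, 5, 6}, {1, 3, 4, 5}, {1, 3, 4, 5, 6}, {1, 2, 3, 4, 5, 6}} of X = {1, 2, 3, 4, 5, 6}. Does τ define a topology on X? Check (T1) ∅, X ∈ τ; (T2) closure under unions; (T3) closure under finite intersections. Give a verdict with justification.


τ IS a topology on X.

Axiom (T1): ∅ ∈ τ? Yes; X ∈ τ? Yes.
Axiom (T2/T3): check pairwise unions and intersections of members of τ.
All pairwise intersections and unions checked — each lies in τ. Therefore τ satisfies (T1), (T2), (T3): it IS a topology on X.


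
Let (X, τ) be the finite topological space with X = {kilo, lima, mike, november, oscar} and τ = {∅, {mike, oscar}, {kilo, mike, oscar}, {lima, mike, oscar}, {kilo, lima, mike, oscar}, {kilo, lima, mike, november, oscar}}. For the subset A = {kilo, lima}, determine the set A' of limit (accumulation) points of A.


A' = {november}

For each x ∈ X, list the open sets U ∈ τ with x ∈ U, then check whether U ∩ (A ∖ {x}) ≠ ∅ for every such U.
  x = kilo: open {kilo, mike, oscar} ∋ x has {kilo, mike, oscar} ∩ (A ∖ {kilo}) = ∅, so x is NOT a limit point.
  x = lima: open {lima, mike, oscar} ∋ x has {lima, mike, oscar} ∩ (A ∖ {lima}) = ∅, so x is NOT a limit point.
  x = mike: open {mike, oscar} ∋ x has {mike, oscar} ∩ (A ∖ {mike}) = ∅, so x is NOT a limit point.
  x = november: opens ∋ x are {kilo, lima, mike, november, oscar}; each meets A ∖ {november}, so x IS a limit point.
  x = oscar: open {mike, oscar} ∋ x has {mike, oscar} ∩ (A ∖ {oscar}) = ∅, so x is NOT a limit point.
Collecting: A' = {november}.


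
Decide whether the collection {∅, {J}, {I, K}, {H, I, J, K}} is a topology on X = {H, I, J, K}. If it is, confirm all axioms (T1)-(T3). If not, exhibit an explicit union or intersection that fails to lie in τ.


τ is NOT a topology on X.

Axiom (T1): ∅ ∈ τ? Yes; X ∈ τ? Yes.
Axiom (T2/T3): check pairwise unions and intersections of members of τ.
Counterexample for (T2): {J} ∪ {I, K} = {I, J, K} ∉ τ. Therefore τ is NOT a topology.


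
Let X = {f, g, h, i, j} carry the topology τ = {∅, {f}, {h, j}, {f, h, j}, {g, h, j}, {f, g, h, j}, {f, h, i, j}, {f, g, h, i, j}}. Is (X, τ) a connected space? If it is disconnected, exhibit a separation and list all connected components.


(X, τ) is connected.

Find clopen sets (U ∈ τ with X ∖ U ∈ τ):
  U = ∅, X ∖ U = {f, g, h, i, j} — both open, so U is clopen.
  U = {f, g, h, i, j}, X ∖ U = ∅ — both open, so U is clopen.
Only trivial clopens (∅ and X) exist, so (X, τ) is connected.
Compute connected components by grouping points that agree on all clopens:
  component: {f, g, h, i, j}


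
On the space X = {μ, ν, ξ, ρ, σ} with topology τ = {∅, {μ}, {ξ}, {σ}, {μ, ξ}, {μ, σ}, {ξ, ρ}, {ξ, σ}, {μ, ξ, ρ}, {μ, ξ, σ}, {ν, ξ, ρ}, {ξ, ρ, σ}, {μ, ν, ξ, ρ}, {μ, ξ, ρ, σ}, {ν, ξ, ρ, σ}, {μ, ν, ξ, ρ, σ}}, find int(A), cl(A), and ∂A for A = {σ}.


int(A) = {σ}, cl(A) = {σ}, ∂A = ∅.

Closed sets in (X, τ) are complements of opens:
  closed(X, τ) = {∅, {μ}, {ν}, {σ}, {μ, ν}, {μ, σ}, {ν, ρ}, {ν, σ}, {μ, ν, ρ}, {μ, ν, σ}, {ν, ξ, ρ}, {ν, ρ, σ}, {μ, ν, ξ, ρ}, {μ, ν, ρ, σ}, {ν, ξ, ρ, σ}, {μ, ν, ξ, ρ, σ}}.
int(A) = ⋃ {U ∈ τ : U ⊆ A}. Opens contained in A: ∅, {σ}.
Taking the union of these: int(A) = {σ}.
cl(A) = ⋂ {C closed : A ⊆ C}. Closed sets containing A: {σ}, {μ, σ}, {ν, σ}, {μ, ν, σ}, {ν, ρ, σ}, {μ, ν, ρ, σ}, {ν, ξ, ρ, σ}, {μ, ν, ξ, ρ, σ}.
Intersecting these: cl(A) = {σ}.
∂A = cl(A) ∖ int(A) = {σ} ∖ {σ} = ∅.


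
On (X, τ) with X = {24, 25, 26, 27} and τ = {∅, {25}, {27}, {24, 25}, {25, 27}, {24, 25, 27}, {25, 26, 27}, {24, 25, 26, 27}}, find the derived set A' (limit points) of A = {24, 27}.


A' = {26}

For each x ∈ X, list the open sets U ∈ τ with x ∈ U, then check whether U ∩ (A ∖ {x}) ≠ ∅ for every such U.
  x = 24: open {24, 25} ∋ x has {24, 25} ∩ (A ∖ {24}) = ∅, so x is NOT a limit point.
  x = 25: open {25} ∋ x has {25} ∩ (A ∖ {25}) = ∅, so x is NOT a limit point.
  x = 26: opens ∋ x are {25, 26, 27}, {24, 25, 26, 27}; each meets A ∖ {26}, so x IS a limit point.
  x = 27: open {27} ∋ x has {27} ∩ (A ∖ {27}) = ∅, so x is NOT a limit point.
Collecting: A' = {26}.


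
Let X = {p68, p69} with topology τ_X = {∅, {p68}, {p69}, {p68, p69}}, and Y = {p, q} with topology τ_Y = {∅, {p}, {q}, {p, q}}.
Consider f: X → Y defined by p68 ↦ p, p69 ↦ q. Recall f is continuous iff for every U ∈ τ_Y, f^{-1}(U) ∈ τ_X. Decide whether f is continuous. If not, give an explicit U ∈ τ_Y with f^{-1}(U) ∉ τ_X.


f IS continuous.

Compute f^{-1}(U) for each U ∈ τ_Y:
  U = ∅: f^{-1}(U) = ∅ ∈ τ_X ✓.
  U = {p}: f^{-1}(U) = {p68} ∈ τ_X ✓.
  U = {q}: f^{-1}(U) = {p69} ∈ τ_X ✓.
  U = {p, q}: f^{-1}(U) = {p68, p69} ∈ τ_X ✓.
Every preimage lies in τ_X, so f IS continuous.


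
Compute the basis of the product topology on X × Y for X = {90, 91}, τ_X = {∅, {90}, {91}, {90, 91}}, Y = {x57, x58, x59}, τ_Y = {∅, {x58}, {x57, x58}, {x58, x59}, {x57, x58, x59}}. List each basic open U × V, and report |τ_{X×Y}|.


Basis B = {∅ × ∅, {90} × {x58}, {91} × {x58}, {90} × {x57, x58}, {90} × {x58, x59}, {90, 91} × {x58}, {91} × {x57, x58}, {91} × {x58, x59}, {90} × {x57, x58, x59}, {91} × {x57, x58, x59}, {90, 91} × {x57, x58}, {90, 91} × {x58, x59}, {90, 91} × {x57, x58, x59}}; |τ_{X×Y}| = 25.

Enumerate products U × V with U ∈ τ_X, V ∈ τ_Y (deduplicated):
  ∅ × ∅ = {} (∅)
  {90} × {x58} = {(90,x58)}
  {91} × {x58} = {(91,x58)}
  {90} × {x57, x58} = {(90,x57), (90,x58)}
  {90} × {x58, x59} = {(90,x58), (90,x59)}
  {90, 91} × {x58} = {(90,x58), (91,x58)}
  {91} × {x57, x58} = {(91,x57), (91,x58)}
  {91} × {x58, x59} = {(91,x58), (91,x59)}
  {90} × {x57, x58, x59} = {(90,x57), (90,x58), (90,x59)}
  {91} × {x57, x58, x59} = {(91,x57), (91,x58), (91,x59)}
  {90, 91} × {x57, x58} = {(90,x57), (90,x58), (91,x57), (91,x58)}
  {90, 91} × {x58, x59} = {(90,x58), (90,x59), (91,x58), (91,x59)}
  {90, 91} × {x57, x58, x59} = {(90,x57), (90,x58), (90,x59), (91,x57), (91,x58), (91,x59)}
These 13 distinct sets form the basis B.
Close under arbitrary unions to get τ_{X×Y}; counting gives |τ_{X×Y}| = 25.


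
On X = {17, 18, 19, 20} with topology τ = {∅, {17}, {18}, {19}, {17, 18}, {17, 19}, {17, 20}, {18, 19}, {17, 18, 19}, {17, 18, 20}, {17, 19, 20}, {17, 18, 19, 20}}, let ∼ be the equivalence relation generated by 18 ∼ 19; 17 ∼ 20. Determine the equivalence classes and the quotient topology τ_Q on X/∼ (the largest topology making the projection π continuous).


X/∼ = {[17=20], [18=19]}; |τ_Q| = 4.

Equivalence classes: [17=20], [18=19].
Quotient map π: X → X/∼ sends 17 ↦ [17=20], 18 ↦ [18=19], 19 ↦ [18=19], 20 ↦ [17=20].
For each subset V ⊆ X/∼, compute π^{-1}(V) ⊆ X and check whether π^{-1}(V) ∈ τ. V is open in τ_Q iff π^{-1}(V) ∈ τ.
  V = {}: π^{-1}(V) = ∅ ∈ τ ✓.
  V = {[17=20]}: π^{-1}(V) = {17, 20} ∈ τ ✓.
  V = {[18=19]}: π^{-1}(V) = {18, 19} ∈ τ ✓.
  V = {[17=20], [18=19]}: π^{-1}(V) = {17, 18, 19, 20} ∈ τ ✓.
Open sets in the quotient: τ_Q = {{}, {[17=20]}, {[18=19]}, {[17=20], [18=19]}} (4 elements).


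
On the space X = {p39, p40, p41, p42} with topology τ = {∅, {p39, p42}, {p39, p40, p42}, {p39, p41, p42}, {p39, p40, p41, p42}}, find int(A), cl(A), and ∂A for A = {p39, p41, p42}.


int(A) = {p39, p41, p42}, cl(A) = {p39, p40, p41, p42}, ∂A = {p40}.

Closed sets in (X, τ) are complements of opens:
  closed(X, τ) = {∅, {p40}, {p41}, {p40, p41}, {p39, p40, p41, p42}}.
int(A) = ⋃ {U ∈ τ : U ⊆ A}. Opens contained in A: ∅, {p39, p42}, {p39, p41, p42}.
Taking the union of these: int(A) = {p39, p41, p42}.
cl(A) = ⋂ {C closed : A ⊆ C}. Closed sets containing A: {p39, p40, p41, p42}.
Intersecting these: cl(A) = {p39, p40, p41, p42}.
∂A = cl(A) ∖ int(A) = {p39, p40, p41, p42} ∖ {p39, p41, p42} = {p40}.


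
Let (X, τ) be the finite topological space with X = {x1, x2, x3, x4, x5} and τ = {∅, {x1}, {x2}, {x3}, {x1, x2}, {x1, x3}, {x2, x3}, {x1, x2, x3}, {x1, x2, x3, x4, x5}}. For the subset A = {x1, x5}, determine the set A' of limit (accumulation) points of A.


A' = {x4, x5}

For each x ∈ X, list the open sets U ∈ τ with x ∈ U, then check whether U ∩ (A ∖ {x}) ≠ ∅ for every such U.
  x = x1: open {x1} ∋ x has {x1} ∩ (A ∖ {x1}) = ∅, so x is NOT a limit point.
  x = x2: open {x2} ∋ x has {x2} ∩ (A ∖ {x2}) = ∅, so x is NOT a limit point.
  x = x3: open {x3} ∋ x has {x3} ∩ (A ∖ {x3}) = ∅, so x is NOT a limit point.
  x = x4: opens ∋ x are {x1, x2, x3, x4, x5}; each meets A ∖ {x4}, so x IS a limit point.
  x = x5: opens ∋ x are {x1, x2, x3, x4, x5}; each meets A ∖ {x5}, so x IS a limit point.
Collecting: A' = {x4, x5}.
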